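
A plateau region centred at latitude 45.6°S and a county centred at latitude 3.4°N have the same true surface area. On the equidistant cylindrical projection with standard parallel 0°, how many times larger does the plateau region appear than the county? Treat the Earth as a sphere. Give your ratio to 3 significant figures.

1.43

For the equirectangular projection with φ₀ = 0 (plate carrée), h = 1 along meridians and k = sec φ along parallels.
Areal scale at 45.6°: h·k = 1.000 × 1.429 = 1.429.
Areal scale at 3.4°: h·k = 1.000 × 1.002 = 1.002.
Ratio = 1.429/1.002 ≈ 1.43.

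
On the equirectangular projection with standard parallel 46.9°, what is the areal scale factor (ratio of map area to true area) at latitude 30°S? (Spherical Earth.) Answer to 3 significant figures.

With standard parallel φ₀ = 46.9°, the equirectangular projection gives x = Rλ cos φ₀, y = Rφ, so h = 1 and k = cos 46.9° / cos φ.
Areal scale = h·k = 1 × cos φ₀ / cos φ; at 30°, h = 1.000, k = 0.7890, so h·k = 0.7890.

0.789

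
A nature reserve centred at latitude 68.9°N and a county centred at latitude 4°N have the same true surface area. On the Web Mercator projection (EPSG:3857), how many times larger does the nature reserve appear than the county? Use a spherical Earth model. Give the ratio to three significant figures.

Mercator areal scale is sec²φ.
At 68.9°: sec²(68.9°) = 1/0.3600² = 7.716.
At 4°: sec²(4°) = 1/0.9976² = 1.005.
Ratio = 7.716/1.005 = cos²(4°)/cos²(68.9°) ≈ 7.68.

7.68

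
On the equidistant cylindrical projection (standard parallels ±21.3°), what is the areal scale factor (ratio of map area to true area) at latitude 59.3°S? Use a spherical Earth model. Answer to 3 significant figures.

In the equirectangular projection with standard parallel φ₀ = 21.3° (x = Rλ cos φ₀, y = Rφ), meridians are true-scale (h = 1) and the parallel scale is k = cos φ₀ / cos φ.
Areal scale = h·k = 1 × cos φ₀ / cos φ; at 59.3°, h = 1.000, k = 1.825, so h·k = 1.825.

1.82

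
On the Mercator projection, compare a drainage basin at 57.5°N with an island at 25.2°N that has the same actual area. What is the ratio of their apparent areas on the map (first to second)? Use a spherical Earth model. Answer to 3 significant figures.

Mercator areal scale is sec²φ.
At 57.5°: sec²(57.5°) = 1/0.5373² = 3.464.
At 25.2°: sec²(25.2°) = 1/0.9048² = 1.221.
Ratio = 3.464/1.221 = cos²(25.2°)/cos²(57.5°) ≈ 2.84.

2.84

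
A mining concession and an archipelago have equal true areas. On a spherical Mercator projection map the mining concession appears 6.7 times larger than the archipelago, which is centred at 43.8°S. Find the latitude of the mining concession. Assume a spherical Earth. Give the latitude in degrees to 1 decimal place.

73.8°

For equal true areas on Mercator, apparent areas scale as sec²φ, so the ratio is cos²φ₂ / cos²φ₁.
cos²φ₂ / cos²φ₁ = 6.7  ⇒  cos φ₁ = cos 43.8° / √6.7 = 0.7218/2.588 = 0.2788.
φ₁ = arccos(0.2788) ≈ 73.8°.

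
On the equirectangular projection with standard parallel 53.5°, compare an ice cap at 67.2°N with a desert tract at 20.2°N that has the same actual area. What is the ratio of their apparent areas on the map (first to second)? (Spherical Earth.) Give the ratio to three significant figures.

2.42

In the equirectangular projection with standard parallel φ₀ = 53.5° (x = Rλ cos φ₀, y = Rφ), meridians are true-scale (h = 1) and the parallel scale is k = cos φ₀ / cos φ.
Areal scale at 67.2°: h·k = 1.000 × 1.535 = 1.535.
Areal scale at 20.2°: h·k = 1.000 × 0.6338 = 0.6338.
Ratio = 1.535/0.6338 ≈ 2.42.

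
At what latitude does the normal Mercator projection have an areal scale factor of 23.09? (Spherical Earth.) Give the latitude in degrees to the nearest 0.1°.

78.0°

Mercator areal scale is sec²φ.
sec²φ = 23.09  ⇒  cos²φ = 0.04331  ⇒  cos φ = 0.2081.
φ = arccos(0.2081) ≈ 78.0°.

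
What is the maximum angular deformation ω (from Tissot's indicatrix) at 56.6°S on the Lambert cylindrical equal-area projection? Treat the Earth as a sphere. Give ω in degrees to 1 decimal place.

64.7°

The Lambert cylindrical equal-area projection is the cylindrical equal-area projection with its standard parallel at the equator (φ₀ = 0). For cylindrical equal-area with standard parallel φ₀, h = cos φ / cos φ₀ and k = cos φ₀ / cos φ, so h·k = 1.
At 56.6°: h = 0.5505, k = 1.817; principal scales a = 1.817, b = 0.5505.
sin(ω/2) = (a − b)/(a + b) = 1.266/2.367 = 0.5349, so ω = 2 arcsin(0.5349) ≈ 64.7°.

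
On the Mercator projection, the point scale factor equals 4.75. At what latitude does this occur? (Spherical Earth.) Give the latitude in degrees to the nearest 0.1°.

Mercator scale is k = sec φ = 1/cos φ.
1/cos φ = 4.75  ⇒  cos φ = 0.2105  ⇒  φ = arccos(0.2105) ≈ 77.8°.

77.8°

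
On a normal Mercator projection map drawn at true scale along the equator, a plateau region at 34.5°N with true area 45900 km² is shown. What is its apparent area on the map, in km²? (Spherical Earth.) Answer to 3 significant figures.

Mercator is conformal, so the point scale is isotropic: h = k = sec φ = 1/cos φ.
Areal scale = k² = sec²φ = 1/cos²(34.5°) = 1/0.8241² = 1.472.
Apparent area = 45900 × 1.472 ≈ 67600 km².

67600 km²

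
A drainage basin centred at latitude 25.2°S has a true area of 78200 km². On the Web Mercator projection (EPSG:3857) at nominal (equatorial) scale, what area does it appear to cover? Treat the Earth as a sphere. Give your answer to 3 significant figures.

The Mercator projection is conformal; its linear scale factor is the same in every direction and equals sec φ = 1/cos φ.
Areal scale = k² = sec²φ = 1/cos²(25.2°) = 1/0.9048² = 1.221.
Apparent area = 78200 × 1.221 ≈ 95500 km².

95500 km²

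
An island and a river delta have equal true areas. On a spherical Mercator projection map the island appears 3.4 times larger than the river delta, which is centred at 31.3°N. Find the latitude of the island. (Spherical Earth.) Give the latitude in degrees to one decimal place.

For equal true areas on Mercator, apparent areas scale as sec²φ, so the ratio is cos²φ₂ / cos²φ₁.
cos²φ₂ / cos²φ₁ = 3.4  ⇒  cos φ₁ = cos 31.3° / √3.4 = 0.8545/1.844 = 0.4634.
φ₁ = arccos(0.4634) ≈ 62.4°.

62.4°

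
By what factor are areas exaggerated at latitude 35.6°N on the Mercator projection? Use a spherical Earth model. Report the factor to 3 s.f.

For Mercator, h = k = sec φ (a conformal cylindrical projection has a single point scale, 1/cos φ).
Areal scale = k² = sec²φ = 1/cos²(35.6°) = 1/0.8131² = 1.513.

1.51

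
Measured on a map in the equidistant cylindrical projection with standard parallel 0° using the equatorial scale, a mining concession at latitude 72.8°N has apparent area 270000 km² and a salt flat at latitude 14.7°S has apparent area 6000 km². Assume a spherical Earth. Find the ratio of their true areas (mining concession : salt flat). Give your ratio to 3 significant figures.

Plate carrée has h = 1 and k = sec φ, giving areal scale sec φ; true area = (apparent area) · cos φ.
True area of mining concession: 270000 × cos(72.8°) = 270000 × 0.2957 = 79840 km².
True area of salt flat: 6000 × cos(14.7°) = 6000 × 0.9673 = 5804 km².
Ratio = 79840 / 5804 ≈ 13.8.

13.8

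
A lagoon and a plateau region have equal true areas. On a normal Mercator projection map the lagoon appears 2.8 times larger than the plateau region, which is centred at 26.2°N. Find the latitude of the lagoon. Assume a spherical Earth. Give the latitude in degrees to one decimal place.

57.6°

On Mercator, (apparent₁)/(apparent₂) = sec²φ₁ / sec²φ₂ when true areas are equal.
cos²φ₂ / cos²φ₁ = 2.8  ⇒  cos φ₁ = cos 26.2° / √2.8 = 0.8973/1.673 = 0.5362.
φ₁ = arccos(0.5362) ≈ 57.6°.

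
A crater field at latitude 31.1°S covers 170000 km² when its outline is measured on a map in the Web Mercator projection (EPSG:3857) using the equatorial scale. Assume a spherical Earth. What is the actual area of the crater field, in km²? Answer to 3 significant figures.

125000 km²

For Mercator, h = k = sec φ (a conformal cylindrical projection has a single point scale, 1/cos φ).
Areal scale = k² = sec²φ = 1/cos²(31.1°) = 1/0.8563² = 1.364.
True area = apparent / (areal scale) = 170000 / 1.364 ≈ 125000 km².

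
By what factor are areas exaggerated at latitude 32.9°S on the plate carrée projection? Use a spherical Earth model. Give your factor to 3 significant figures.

1.19

Plate carrée maps x = Rλ, y = Rφ. The meridian scale is h = 1 and the parallel scale is k = 1/cos φ = sec φ.
Areal scale = h·k = 1 × sec φ; at 32.9°, h = 1.000, k = 1.191, so h·k = 1.191.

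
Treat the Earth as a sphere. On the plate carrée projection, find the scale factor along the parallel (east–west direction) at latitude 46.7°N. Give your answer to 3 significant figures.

1.46

Plate carrée maps x = Rλ, y = Rφ. The meridian scale is h = 1 and the parallel scale is k = 1/cos φ = sec φ.
k = 1/cos 46.7° = 1/0.6858 = 1.458.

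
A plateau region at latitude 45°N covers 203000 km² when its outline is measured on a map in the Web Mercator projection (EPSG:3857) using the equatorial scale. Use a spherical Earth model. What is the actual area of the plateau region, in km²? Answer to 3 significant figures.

The Mercator projection is conformal; its linear scale factor is the same in every direction and equals sec φ = 1/cos φ.
Areal scale = k² = sec²φ = 1/cos²(45°) = 1/0.7071² = 2.000.
True area = apparent / (areal scale) = 203000 / 2.000 ≈ 102000 km².

102000 km²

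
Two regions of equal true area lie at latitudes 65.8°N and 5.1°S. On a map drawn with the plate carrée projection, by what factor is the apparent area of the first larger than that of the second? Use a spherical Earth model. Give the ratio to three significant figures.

Plate carrée maps x = Rλ, y = Rφ. The meridian scale is h = 1 and the parallel scale is k = 1/cos φ = sec φ.
Areal scale at 65.8°: h·k = 1.000 × 2.439 = 2.439.
Areal scale at 5.1°: h·k = 1.000 × 1.004 = 1.004.
Ratio = 2.439/1.004 ≈ 2.43.

2.43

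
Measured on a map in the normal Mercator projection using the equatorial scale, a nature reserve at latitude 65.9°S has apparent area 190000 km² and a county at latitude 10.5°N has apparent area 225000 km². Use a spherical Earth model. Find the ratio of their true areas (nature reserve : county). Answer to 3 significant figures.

0.146

On Mercator the areal scale is sec²φ, so true area = apparent × cos²φ.
True area of nature reserve: 190000 × cos²(65.9°) = 190000 × 0.1667 = 31680 km².
True area of county: 225000 × cos²(10.5°) = 225000 × 0.9668 = 217500 km².
Ratio = 31680 / 217500 ≈ 0.146.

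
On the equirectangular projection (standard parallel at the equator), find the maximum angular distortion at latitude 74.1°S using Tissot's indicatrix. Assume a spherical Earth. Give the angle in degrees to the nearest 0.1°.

69.5°

For the equirectangular projection with φ₀ = 0 (plate carrée), h = 1 along meridians and k = sec φ along parallels.
At 74.1°: h = 1.000, k = 3.650; principal scales a = 3.650, b = 1.000.
sin(ω/2) = (a − b)/(a + b) = 2.650/4.650 = 0.5699, so ω = 2 arcsin(0.5699) ≈ 69.5°.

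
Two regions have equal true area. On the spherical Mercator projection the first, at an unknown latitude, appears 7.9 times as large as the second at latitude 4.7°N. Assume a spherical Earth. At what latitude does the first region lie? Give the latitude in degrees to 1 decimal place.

69.2°

Mercator areal scale is sec²φ, so apparent-area ratio = sec²φ₁ / sec²φ₂ = cos²φ₂ / cos²φ₁.
cos²φ₂ / cos²φ₁ = 7.9  ⇒  cos φ₁ = cos 4.7° / √7.9 = 0.9966/2.811 = 0.3546.
φ₁ = arccos(0.3546) ≈ 69.2°.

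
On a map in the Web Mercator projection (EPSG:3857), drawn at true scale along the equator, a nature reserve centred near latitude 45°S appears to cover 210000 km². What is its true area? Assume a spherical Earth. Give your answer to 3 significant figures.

105000 km²

Mercator is conformal, so the point scale is isotropic: h = k = sec φ = 1/cos φ.
Areal scale = k² = sec²φ = 1/cos²(45°) = 1/0.7071² = 2.000.
True area = apparent / (areal scale) = 210000 / 2.000 ≈ 105000 km².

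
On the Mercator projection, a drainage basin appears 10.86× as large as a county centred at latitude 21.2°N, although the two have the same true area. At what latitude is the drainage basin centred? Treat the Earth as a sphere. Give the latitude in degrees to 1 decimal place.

On Mercator, (apparent₁)/(apparent₂) = sec²φ₁ / sec²φ₂ when true areas are equal.
cos²φ₂ / cos²φ₁ = 10.86  ⇒  cos φ₁ = cos 21.2° / √10.86 = 0.9323/3.295 = 0.2829.
φ₁ = arccos(0.2829) ≈ 73.6°.

73.6°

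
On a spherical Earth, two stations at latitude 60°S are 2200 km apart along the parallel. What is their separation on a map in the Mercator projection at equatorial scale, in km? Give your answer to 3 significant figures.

For Mercator, h = k = sec φ (a conformal cylindrical projection has a single point scale, 1/cos φ).
Along the parallel, k = sec 60° = 1/0.5000 = 2.000.
Map distance = 2200 × 2.000 ≈ 4400 km.

4400 km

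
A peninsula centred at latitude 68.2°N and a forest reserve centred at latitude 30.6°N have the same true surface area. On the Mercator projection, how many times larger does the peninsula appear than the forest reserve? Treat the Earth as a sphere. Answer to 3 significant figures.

Mercator is conformal with k = sec φ, so areal scale = k² = sec²φ.
At 68.2°: sec²(68.2°) = 1/0.3714² = 7.251.
At 30.6°: sec²(30.6°) = 1/0.8607² = 1.350.
Ratio = 7.251/1.350 = cos²(30.6°)/cos²(68.2°) ≈ 5.37.

5.37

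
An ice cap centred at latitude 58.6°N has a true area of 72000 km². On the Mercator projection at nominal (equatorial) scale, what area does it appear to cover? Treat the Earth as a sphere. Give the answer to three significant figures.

The Mercator projection is conformal; its linear scale factor is the same in every direction and equals sec φ = 1/cos φ.
Areal scale = k² = sec²φ = 1/cos²(58.6°) = 1/0.5210² = 3.684.
Apparent area = 72000 × 3.684 ≈ 265000 km².

265000 km²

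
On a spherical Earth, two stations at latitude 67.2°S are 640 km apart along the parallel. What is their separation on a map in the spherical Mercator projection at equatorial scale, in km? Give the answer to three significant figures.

Mercator is conformal, so the point scale is isotropic: h = k = sec φ = 1/cos φ.
Along the parallel, k = sec 67.2° = 1/0.3875 = 2.581.
Map distance = 640 × 2.581 ≈ 1650 km.

1650 km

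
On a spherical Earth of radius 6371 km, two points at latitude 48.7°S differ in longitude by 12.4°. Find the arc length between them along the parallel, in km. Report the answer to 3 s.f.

910 km

Arc length along a parallel = R cos φ · Δλ (with Δλ in radians).
= 6371 × cos 48.7° × (12.4° × π/180) = 6371 × 0.6600 × 0.2164 ≈ 910 km.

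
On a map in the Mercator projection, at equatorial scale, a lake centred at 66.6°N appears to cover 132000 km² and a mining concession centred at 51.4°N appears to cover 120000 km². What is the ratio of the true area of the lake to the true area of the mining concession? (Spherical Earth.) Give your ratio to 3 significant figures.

Mercator's areal exaggeration is sec²φ; hence true area = (apparent area) · cos²φ.
True area of lake: 132000 × cos²(66.6°) = 132000 × 0.1577 = 20820 km².
True area of mining concession: 120000 × cos²(51.4°) = 120000 × 0.3892 = 46710 km².
Ratio = 20820 / 46710 ≈ 0.446.

0.446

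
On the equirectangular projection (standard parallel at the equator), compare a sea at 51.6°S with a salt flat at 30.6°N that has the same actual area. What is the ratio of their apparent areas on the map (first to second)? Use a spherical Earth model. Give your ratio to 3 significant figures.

For the equirectangular projection with φ₀ = 0 (plate carrée), h = 1 along meridians and k = sec φ along parallels.
Areal scale at 51.6°: h·k = 1.000 × 1.610 = 1.610.
Areal scale at 30.6°: h·k = 1.000 × 1.162 = 1.162.
Ratio = 1.610/1.162 ≈ 1.39.

1.39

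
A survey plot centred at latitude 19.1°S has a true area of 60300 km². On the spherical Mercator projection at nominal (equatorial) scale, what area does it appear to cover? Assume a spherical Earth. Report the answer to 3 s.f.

For Mercator, h = k = sec φ (a conformal cylindrical projection has a single point scale, 1/cos φ).
Areal scale = k² = sec²φ = 1/cos²(19.1°) = 1/0.9449² = 1.120.
Apparent area = 60300 × 1.120 ≈ 67500 km².

67500 km²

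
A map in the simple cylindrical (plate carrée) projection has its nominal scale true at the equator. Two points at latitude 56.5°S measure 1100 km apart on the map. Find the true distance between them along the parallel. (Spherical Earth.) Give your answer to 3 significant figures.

Plate carrée maps x = Rλ, y = Rφ. The meridian scale is h = 1 and the parallel scale is k = 1/cos φ = sec φ.
Along the parallel at 56.5°, map distances are exaggerated by k = sec 56.5° = 1.812.
True distance = 1100 / 1.812 = 1100 × cos 56.5° ≈ 607 km.

607 km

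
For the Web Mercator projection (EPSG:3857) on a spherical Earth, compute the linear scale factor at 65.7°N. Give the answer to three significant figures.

The Mercator projection is conformal; its linear scale factor is the same in every direction and equals sec φ = 1/cos φ.
k = 1/cos 65.7° = 1/0.4115 = 2.430.

2.43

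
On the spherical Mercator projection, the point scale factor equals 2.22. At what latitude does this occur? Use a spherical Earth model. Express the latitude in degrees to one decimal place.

63.2°

Mercator scale is k = sec φ = 1/cos φ.
1/cos φ = 2.22  ⇒  cos φ = 0.4505  ⇒  φ = arccos(0.4505) ≈ 63.2°.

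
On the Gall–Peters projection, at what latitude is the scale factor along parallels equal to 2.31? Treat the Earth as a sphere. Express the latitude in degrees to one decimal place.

72.2°

The Gall–Peters projection is cylindrical equal-area with φ₀ = 45°. A cylindrical equal-area projection with standard parallel φ₀ has meridian scale h = cos φ / cos φ₀ and parallel scale k = cos φ₀ / cos φ (so areas are preserved, h·k = 1).
k = cos φ₀ / cos φ = 2.31  ⇒  cos φ = cos 45° / 2.31 = 0.3061.
φ = arccos(0.3061) ≈ 72.2°.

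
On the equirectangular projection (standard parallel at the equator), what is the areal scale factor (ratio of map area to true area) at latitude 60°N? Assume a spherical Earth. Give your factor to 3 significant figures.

2.00

In the plate carrée (x = Rλ, y = Rφ), meridians are true-scale (h = 1) and parallels are stretched by k = sec φ.
Areal scale = h·k = 1 × sec φ; at 60°, h = 1.000, k = 2.000, so h·k = 2.000.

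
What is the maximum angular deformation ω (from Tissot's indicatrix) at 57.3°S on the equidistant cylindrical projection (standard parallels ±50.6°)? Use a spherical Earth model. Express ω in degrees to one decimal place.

9.2°

The equidistant cylindrical projection with φ₀ = 50.6° has h = 1 (meridians true) and k = cos φ₀ / cos φ along parallels.
At 57.3°: h = 1.000, k = 1.175; principal scales a = 1.175, b = 1.000.
sin(ω/2) = (a − b)/(a + b) = 0.1749/2.175 = 0.08042, so ω = 2 arcsin(0.08042) ≈ 9.2°.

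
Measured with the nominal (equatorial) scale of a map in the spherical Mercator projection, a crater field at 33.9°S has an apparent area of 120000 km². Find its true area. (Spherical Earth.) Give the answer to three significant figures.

82700 km²

Mercator is conformal, so the point scale is isotropic: h = k = sec φ = 1/cos φ.
Areal scale = k² = sec²φ = 1/cos²(33.9°) = 1/0.8300² = 1.452.
True area = apparent / (areal scale) = 120000 / 1.452 ≈ 82700 km².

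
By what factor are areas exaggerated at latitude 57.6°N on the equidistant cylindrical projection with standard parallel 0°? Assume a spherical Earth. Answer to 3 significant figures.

1.87

Plate carrée maps x = Rλ, y = Rφ. The meridian scale is h = 1 and the parallel scale is k = 1/cos φ = sec φ.
Areal scale = h·k = 1 × sec φ; at 57.6°, h = 1.000, k = 1.866, so h·k = 1.866.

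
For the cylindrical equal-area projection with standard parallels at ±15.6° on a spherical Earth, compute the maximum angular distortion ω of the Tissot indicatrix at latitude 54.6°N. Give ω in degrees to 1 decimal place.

A cylindrical equal-area projection with standard parallel φ₀ has meridian scale h = cos φ / cos φ₀ and parallel scale k = cos φ₀ / cos φ (so areas are preserved, h·k = 1).
At 54.6°: h = 0.6014, k = 1.663; principal scales a = 1.663, b = 0.6014.
sin(ω/2) = (a − b)/(a + b) = 1.061/2.264 = 0.4687, so ω = 2 arcsin(0.4687) ≈ 55.9°.

55.9°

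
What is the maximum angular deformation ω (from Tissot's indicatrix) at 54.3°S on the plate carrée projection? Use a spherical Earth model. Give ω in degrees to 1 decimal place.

In the plate carrée (x = Rλ, y = Rφ), meridians are true-scale (h = 1) and parallels are stretched by k = sec φ.
At 54.3°: h = 1.000, k = 1.714; principal scales a = 1.714, b = 1.000.
sin(ω/2) = (a − b)/(a + b) = 0.7137/2.714 = 0.2630, so ω = 2 arcsin(0.2630) ≈ 30.5°.

30.5°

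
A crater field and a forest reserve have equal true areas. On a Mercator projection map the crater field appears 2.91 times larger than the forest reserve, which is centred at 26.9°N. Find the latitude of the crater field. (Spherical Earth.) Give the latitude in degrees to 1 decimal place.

For equal true areas on Mercator, apparent areas scale as sec²φ, so the ratio is cos²φ₂ / cos²φ₁.
cos²φ₂ / cos²φ₁ = 2.91  ⇒  cos φ₁ = cos 26.9° / √2.91 = 0.8918/1.706 = 0.5228.
φ₁ = arccos(0.5228) ≈ 58.5°.

58.5°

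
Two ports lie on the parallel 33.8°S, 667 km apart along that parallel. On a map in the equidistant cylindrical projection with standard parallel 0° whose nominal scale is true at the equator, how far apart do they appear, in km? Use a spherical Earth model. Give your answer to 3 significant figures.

803 km

Plate carrée maps x = Rλ, y = Rφ. The meridian scale is h = 1 and the parallel scale is k = 1/cos φ = sec φ.
Along the parallel, k = sec 33.8° = 1/0.8310 = 1.203.
Map distance = 667 × 1.203 ≈ 803 km.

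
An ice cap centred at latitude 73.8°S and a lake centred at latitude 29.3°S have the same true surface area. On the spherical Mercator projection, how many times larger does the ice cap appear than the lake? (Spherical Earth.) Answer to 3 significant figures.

9.77

Mercator areal scale is sec²φ.
At 73.8°: sec²(73.8°) = 1/0.2790² = 12.85.
At 29.3°: sec²(29.3°) = 1/0.8721² = 1.315.
Ratio = 12.85/1.315 = cos²(29.3°)/cos²(73.8°) ≈ 9.77.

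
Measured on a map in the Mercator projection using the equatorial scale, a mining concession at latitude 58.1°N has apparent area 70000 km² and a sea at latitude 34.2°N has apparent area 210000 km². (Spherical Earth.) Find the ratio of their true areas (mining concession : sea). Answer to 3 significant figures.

0.136

Since Mercator area scale is 1/cos²φ, the true area equals the apparent area multiplied by cos²φ.
True area of mining concession: 70000 × cos²(58.1°) = 70000 × 0.2792 = 19550 km².
True area of sea: 210000 × cos²(34.2°) = 210000 × 0.6841 = 143700 km².
Ratio = 19550 / 143700 ≈ 0.136.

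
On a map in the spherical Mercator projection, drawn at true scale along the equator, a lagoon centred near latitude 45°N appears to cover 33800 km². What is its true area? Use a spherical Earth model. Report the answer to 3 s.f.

16900 km²

For Mercator, h = k = sec φ (a conformal cylindrical projection has a single point scale, 1/cos φ).
Areal scale = k² = sec²φ = 1/cos²(45°) = 1/0.7071² = 2.000.
True area = apparent / (areal scale) = 33800 / 2.000 ≈ 16900 km².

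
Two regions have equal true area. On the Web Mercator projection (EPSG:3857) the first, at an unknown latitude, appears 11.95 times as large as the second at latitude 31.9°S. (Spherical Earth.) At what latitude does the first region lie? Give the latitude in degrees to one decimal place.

75.8°

On Mercator, (apparent₁)/(apparent₂) = sec²φ₁ / sec²φ₂ when true areas are equal.
cos²φ₂ / cos²φ₁ = 11.95  ⇒  cos φ₁ = cos 31.9° / √11.95 = 0.8490/3.457 = 0.2456.
φ₁ = arccos(0.2456) ≈ 75.8°.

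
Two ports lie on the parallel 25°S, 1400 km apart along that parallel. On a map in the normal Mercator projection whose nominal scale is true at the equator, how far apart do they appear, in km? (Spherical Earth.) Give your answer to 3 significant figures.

Mercator is conformal, so the point scale is isotropic: h = k = sec φ = 1/cos φ.
Along the parallel, k = sec 25° = 1/0.9063 = 1.103.
Map distance = 1400 × 1.103 ≈ 1540 km.

1540 km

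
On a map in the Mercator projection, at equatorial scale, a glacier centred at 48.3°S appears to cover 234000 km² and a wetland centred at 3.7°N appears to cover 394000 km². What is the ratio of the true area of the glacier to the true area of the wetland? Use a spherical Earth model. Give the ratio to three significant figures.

0.264

On Mercator the areal scale is sec²φ, so true area = apparent × cos²φ.
True area of glacier: 234000 × cos²(48.3°) = 234000 × 0.4425 = 103600 km².
True area of wetland: 394000 × cos²(3.7°) = 394000 × 0.9958 = 392400 km².
Ratio = 103600 / 392400 ≈ 0.264.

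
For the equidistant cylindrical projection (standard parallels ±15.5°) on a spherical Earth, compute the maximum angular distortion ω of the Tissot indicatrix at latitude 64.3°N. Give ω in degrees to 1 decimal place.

44.6°

In the equirectangular projection with standard parallel φ₀ = 15.5° (x = Rλ cos φ₀, y = Rφ), meridians are true-scale (h = 1) and the parallel scale is k = cos φ₀ / cos φ.
At 64.3°: h = 1.000, k = 2.222; principal scales a = 2.222, b = 1.000.
sin(ω/2) = (a − b)/(a + b) = 1.222/3.222 = 0.3793, so ω = 2 arcsin(0.3793) ≈ 44.6°.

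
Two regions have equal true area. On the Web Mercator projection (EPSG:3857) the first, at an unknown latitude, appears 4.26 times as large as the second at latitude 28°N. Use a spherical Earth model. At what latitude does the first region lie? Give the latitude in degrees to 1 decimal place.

64.7°

On Mercator, (apparent₁)/(apparent₂) = sec²φ₁ / sec²φ₂ when true areas are equal.
cos²φ₂ / cos²φ₁ = 4.26  ⇒  cos φ₁ = cos 28° / √4.26 = 0.8829/2.064 = 0.4278.
φ₁ = arccos(0.4278) ≈ 64.7°.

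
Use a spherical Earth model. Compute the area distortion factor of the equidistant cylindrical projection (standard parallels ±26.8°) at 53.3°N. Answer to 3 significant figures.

1.49

In the equirectangular projection with standard parallel φ₀ = 26.8° (x = Rλ cos φ₀, y = Rφ), meridians are true-scale (h = 1) and the parallel scale is k = cos φ₀ / cos φ.
Areal scale = h·k = 1 × cos φ₀ / cos φ; at 53.3°, h = 1.000, k = 1.494, so h·k = 1.494.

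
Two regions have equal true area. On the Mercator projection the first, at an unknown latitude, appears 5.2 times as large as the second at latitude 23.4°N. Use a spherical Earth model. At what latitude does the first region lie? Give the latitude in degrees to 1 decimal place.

For equal true areas on Mercator, apparent areas scale as sec²φ, so the ratio is cos²φ₂ / cos²φ₁.
cos²φ₂ / cos²φ₁ = 5.2  ⇒  cos φ₁ = cos 23.4° / √5.2 = 0.9178/2.280 = 0.4025.
φ₁ = arccos(0.4025) ≈ 66.3°.

66.3°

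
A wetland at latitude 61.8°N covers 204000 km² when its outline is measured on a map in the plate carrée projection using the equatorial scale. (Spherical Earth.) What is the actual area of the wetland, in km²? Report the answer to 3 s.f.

96400 km²

Plate carrée maps x = Rλ, y = Rφ. The meridian scale is h = 1 and the parallel scale is k = 1/cos φ = sec φ.
Areal scale = h·k = 1 × sec φ; at 61.8°, h = 1.000, k = 2.116, so h·k = 2.116.
True area = apparent / (areal scale) = 204000 / 2.116 ≈ 96400 km².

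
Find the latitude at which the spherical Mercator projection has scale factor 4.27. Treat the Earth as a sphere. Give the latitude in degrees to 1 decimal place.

Mercator scale is k = sec φ = 1/cos φ.
1/cos φ = 4.27  ⇒  cos φ = 0.2342  ⇒  φ = arccos(0.2342) ≈ 76.5°.

76.5°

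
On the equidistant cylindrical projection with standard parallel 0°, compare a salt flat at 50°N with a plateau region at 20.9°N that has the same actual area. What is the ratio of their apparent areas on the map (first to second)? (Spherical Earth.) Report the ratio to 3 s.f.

1.45

In the plate carrée (x = Rλ, y = Rφ), meridians are true-scale (h = 1) and parallels are stretched by k = sec φ.
Areal scale at 50°: h·k = 1.000 × 1.556 = 1.556.
Areal scale at 20.9°: h·k = 1.000 × 1.070 = 1.070.
Ratio = 1.556/1.070 ≈ 1.45.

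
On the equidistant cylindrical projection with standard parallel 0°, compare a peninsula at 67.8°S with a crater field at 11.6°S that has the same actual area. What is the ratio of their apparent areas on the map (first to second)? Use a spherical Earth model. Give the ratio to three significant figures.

2.59

Plate carrée maps x = Rλ, y = Rφ. The meridian scale is h = 1 and the parallel scale is k = 1/cos φ = sec φ.
Areal scale at 67.8°: h·k = 1.000 × 2.647 = 2.647.
Areal scale at 11.6°: h·k = 1.000 × 1.021 = 1.021.
Ratio = 2.647/1.021 ≈ 2.59.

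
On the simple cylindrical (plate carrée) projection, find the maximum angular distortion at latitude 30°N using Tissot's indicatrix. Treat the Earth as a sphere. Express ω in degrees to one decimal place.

8.2°

Plate carrée maps x = Rλ, y = Rφ. The meridian scale is h = 1 and the parallel scale is k = 1/cos φ = sec φ.
At 30°: h = 1.000, k = 1.155; principal scales a = 1.155, b = 1.000.
sin(ω/2) = (a − b)/(a + b) = 0.1547/2.155 = 0.07180, so ω = 2 arcsin(0.07180) ≈ 8.2°.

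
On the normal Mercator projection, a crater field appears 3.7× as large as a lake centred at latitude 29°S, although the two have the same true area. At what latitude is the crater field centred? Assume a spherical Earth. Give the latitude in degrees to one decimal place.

63.0°

On Mercator, (apparent₁)/(apparent₂) = sec²φ₁ / sec²φ₂ when true areas are equal.
cos²φ₂ / cos²φ₁ = 3.7  ⇒  cos φ₁ = cos 29° / √3.7 = 0.8746/1.924 = 0.4547.
φ₁ = arccos(0.4547) ≈ 63.0°.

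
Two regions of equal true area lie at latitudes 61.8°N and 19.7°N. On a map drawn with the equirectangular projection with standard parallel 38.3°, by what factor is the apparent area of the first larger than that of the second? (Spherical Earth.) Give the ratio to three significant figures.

1.99

In the equirectangular projection with standard parallel φ₀ = 38.3° (x = Rλ cos φ₀, y = Rφ), meridians are true-scale (h = 1) and the parallel scale is k = cos φ₀ / cos φ.
Areal scale at 61.8°: h·k = 1.000 × 1.661 = 1.661.
Areal scale at 19.7°: h·k = 1.000 × 0.8336 = 0.8336.
Ratio = 1.661/0.8336 ≈ 1.99.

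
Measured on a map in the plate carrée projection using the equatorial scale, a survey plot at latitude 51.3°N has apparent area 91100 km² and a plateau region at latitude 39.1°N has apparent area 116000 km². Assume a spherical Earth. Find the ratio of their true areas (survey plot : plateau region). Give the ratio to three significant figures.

Plate carrée has h = 1 and k = sec φ, giving areal scale sec φ; true area = (apparent area) · cos φ.
True area of survey plot: 91100 × cos(51.3°) = 91100 × 0.6252 = 56960 km².
True area of plateau region: 116000 × cos(39.1°) = 116000 × 0.7760 = 90020 km².
Ratio = 56960 / 90020 ≈ 0.633.

0.633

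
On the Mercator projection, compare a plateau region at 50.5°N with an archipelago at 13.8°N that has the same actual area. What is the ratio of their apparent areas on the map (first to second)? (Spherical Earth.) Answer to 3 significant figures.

Mercator areal scale is sec²φ.
At 50.5°: sec²(50.5°) = 1/0.6361² = 2.472.
At 13.8°: sec²(13.8°) = 1/0.9711² = 1.060.
Ratio = 2.472/1.060 = cos²(13.8°)/cos²(50.5°) ≈ 2.33.

2.33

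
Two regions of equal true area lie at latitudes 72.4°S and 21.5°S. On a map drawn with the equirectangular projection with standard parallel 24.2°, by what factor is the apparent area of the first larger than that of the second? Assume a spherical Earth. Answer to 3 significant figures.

3.08

With standard parallel φ₀ = 24.2°, the equirectangular projection gives x = Rλ cos φ₀, y = Rφ, so h = 1 and k = cos 24.2° / cos φ.
Areal scale at 72.4°: h·k = 1.000 × 3.017 = 3.017.
Areal scale at 21.5°: h·k = 1.000 × 0.9803 = 0.9803.
Ratio = 3.017/0.9803 ≈ 3.08.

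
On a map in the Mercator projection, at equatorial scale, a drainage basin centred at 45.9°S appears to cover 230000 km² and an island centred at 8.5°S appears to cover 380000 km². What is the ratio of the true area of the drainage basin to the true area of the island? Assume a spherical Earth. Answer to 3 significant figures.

Since Mercator area scale is 1/cos²φ, the true area equals the apparent area multiplied by cos²φ.
True area of drainage basin: 230000 × cos²(45.9°) = 230000 × 0.4843 = 111400 km².
True area of island: 380000 × cos²(8.5°) = 380000 × 0.9782 = 371700 km².
Ratio = 111400 / 371700 ≈ 0.300.

0.300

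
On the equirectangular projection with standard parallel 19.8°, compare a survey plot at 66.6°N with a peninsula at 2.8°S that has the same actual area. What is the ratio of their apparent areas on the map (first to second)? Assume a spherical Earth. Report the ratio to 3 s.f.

2.51

With standard parallel φ₀ = 19.8°, the equirectangular projection gives x = Rλ cos φ₀, y = Rφ, so h = 1 and k = cos 19.8° / cos φ.
Areal scale at 66.6°: h·k = 1.000 × 2.369 = 2.369.
Areal scale at 2.8°: h·k = 1.000 × 0.9420 = 0.9420.
Ratio = 2.369/0.9420 ≈ 2.51.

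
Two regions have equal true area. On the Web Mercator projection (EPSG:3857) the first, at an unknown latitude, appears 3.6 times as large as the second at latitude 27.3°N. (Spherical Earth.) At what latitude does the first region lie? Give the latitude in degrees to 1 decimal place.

For equal true areas on Mercator, apparent areas scale as sec²φ, so the ratio is cos²φ₂ / cos²φ₁.
cos²φ₂ / cos²φ₁ = 3.6  ⇒  cos φ₁ = cos 27.3° / √3.6 = 0.8886/1.897 = 0.4683.
φ₁ = arccos(0.4683) ≈ 62.1°.

62.1°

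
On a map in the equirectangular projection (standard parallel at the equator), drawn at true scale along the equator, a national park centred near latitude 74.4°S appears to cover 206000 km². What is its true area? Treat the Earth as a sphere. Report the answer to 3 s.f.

Plate carrée maps x = Rλ, y = Rφ. The meridian scale is h = 1 and the parallel scale is k = 1/cos φ = sec φ.
Areal scale = h·k = 1 × sec φ; at 74.4°, h = 1.000, k = 3.719, so h·k = 3.719.
True area = apparent / (areal scale) = 206000 / 3.719 ≈ 55400 km².

55400 km²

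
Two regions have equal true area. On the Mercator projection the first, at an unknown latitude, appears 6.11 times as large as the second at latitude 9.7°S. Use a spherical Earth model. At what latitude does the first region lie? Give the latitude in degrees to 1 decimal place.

For equal true areas on Mercator, apparent areas scale as sec²φ, so the ratio is cos²φ₂ / cos²φ₁.
cos²φ₂ / cos²φ₁ = 6.11  ⇒  cos φ₁ = cos 9.7° / √6.11 = 0.9857/2.472 = 0.3988.
φ₁ = arccos(0.3988) ≈ 66.5°.

66.5°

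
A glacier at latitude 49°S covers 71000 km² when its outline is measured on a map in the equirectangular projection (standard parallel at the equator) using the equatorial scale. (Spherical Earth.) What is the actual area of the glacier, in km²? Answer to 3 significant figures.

For the equirectangular projection with φ₀ = 0 (plate carrée), h = 1 along meridians and k = sec φ along parallels.
Areal scale = h·k = 1 × sec φ; at 49°, h = 1.000, k = 1.524, so h·k = 1.524.
True area = apparent / (areal scale) = 71000 / 1.524 ≈ 46600 km².

46600 km²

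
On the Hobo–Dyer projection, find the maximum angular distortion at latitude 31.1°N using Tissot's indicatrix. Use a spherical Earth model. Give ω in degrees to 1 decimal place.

8.7°

Hobo–Dyer is a cylindrical equal-area projection with standard parallels at ±37.5°. Cylindrical equal-area (φ₀ = 37.5°): h = cos φ / cos 37.5° along meridians, k = cos 37.5° / cos φ along parallels; h·k = 1.
At 31.1°: h = 1.079, k = 0.9265; principal scales a = 1.079, b = 0.9265.
sin(ω/2) = (a − b)/(a + b) = 0.1528/2.006 = 0.07617, so ω = 2 arcsin(0.07617) ≈ 8.7°.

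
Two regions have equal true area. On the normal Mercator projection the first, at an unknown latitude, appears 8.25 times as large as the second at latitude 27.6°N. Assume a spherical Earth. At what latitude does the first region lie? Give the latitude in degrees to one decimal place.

72.0°

On Mercator, (apparent₁)/(apparent₂) = sec²φ₁ / sec²φ₂ when true areas are equal.
cos²φ₂ / cos²φ₁ = 8.25  ⇒  cos φ₁ = cos 27.6° / √8.25 = 0.8862/2.872 = 0.3085.
φ₁ = arccos(0.3085) ≈ 72.0°.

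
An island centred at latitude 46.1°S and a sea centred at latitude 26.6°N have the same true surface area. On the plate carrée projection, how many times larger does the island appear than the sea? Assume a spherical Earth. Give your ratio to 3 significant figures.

1.29

For the equirectangular projection with φ₀ = 0 (plate carrée), h = 1 along meridians and k = sec φ along parallels.
Areal scale at 46.1°: h·k = 1.000 × 1.442 = 1.442.
Areal scale at 26.6°: h·k = 1.000 × 1.118 = 1.118.
Ratio = 1.442/1.118 ≈ 1.29.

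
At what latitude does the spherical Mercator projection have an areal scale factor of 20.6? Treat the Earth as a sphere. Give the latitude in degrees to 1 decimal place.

Mercator areal scale is sec²φ.
sec²φ = 20.6  ⇒  cos²φ = 0.04854  ⇒  cos φ = 0.2203.
φ = arccos(0.2203) ≈ 77.3°.

77.3°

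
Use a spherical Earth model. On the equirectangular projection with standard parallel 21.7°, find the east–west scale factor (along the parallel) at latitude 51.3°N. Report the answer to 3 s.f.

1.49

The equidistant cylindrical projection with φ₀ = 21.7° has h = 1 (meridians true) and k = cos φ₀ / cos φ along parallels.
k = cos 21.7° / cos 51.3° = 0.9291/0.6252 = 1.486.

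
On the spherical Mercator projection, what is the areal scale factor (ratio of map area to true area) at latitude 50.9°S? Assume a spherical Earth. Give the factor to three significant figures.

The Mercator projection is conformal; its linear scale factor is the same in every direction and equals sec φ = 1/cos φ.
Areal scale = k² = sec²φ = 1/cos²(50.9°) = 1/0.6307² = 2.514.

2.51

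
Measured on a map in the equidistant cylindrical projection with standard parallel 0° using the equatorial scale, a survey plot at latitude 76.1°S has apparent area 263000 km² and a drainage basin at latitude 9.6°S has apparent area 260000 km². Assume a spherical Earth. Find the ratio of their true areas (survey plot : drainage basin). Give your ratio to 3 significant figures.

0.246

On the plate carrée, areal scale = h·k = 1 × sec φ, so true area = apparent × cos φ.
True area of survey plot: 263000 × cos(76.1°) = 263000 × 0.2402 = 63180 km².
True area of drainage basin: 260000 × cos(9.6°) = 260000 × 0.9860 = 256400 km².
Ratio = 63180 / 256400 ≈ 0.246.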